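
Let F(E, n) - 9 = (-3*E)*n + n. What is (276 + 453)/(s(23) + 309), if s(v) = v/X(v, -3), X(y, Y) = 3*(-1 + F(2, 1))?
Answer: 6561/2804 ≈ 2.3399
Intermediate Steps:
F(E, n) = 9 + n - 3*E*n (F(E, n) = 9 + ((-3*E)*n + n) = 9 + (-3*E*n + n) = 9 + (n - 3*E*n) = 9 + n - 3*E*n)
X(y, Y) = 9 (X(y, Y) = 3*(-1 + (9 + 1 - 3*2*1)) = 3*(-1 + (9 + 1 - 6)) = 3*(-1 + 4) = 3*3 = 9)
s(v) = v/9
(276 + 453)/(s(23) + 309) = (276 + 453)/((⅑)*23 + 309) = 729/(23/9 + 309) = 729/(2804/9) = 729*(9/2804) = 6561/2804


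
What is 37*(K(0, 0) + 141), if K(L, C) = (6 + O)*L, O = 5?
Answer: 5217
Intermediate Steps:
K(L, C) = 11*L (K(L, C) = (6 + 5)*L = 11*L)
37*(K(0, 0) + 141) = 37*(11*0 + 141) = 37*(0 + 141) = 37*141 = 5217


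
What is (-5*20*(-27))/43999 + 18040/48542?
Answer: 462402680/1067899729 ≈ 0.43300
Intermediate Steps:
(-5*20*(-27))/43999 + 18040/48542 = -100*(-27)*(1/43999) + 18040*(1/48542) = 2700*(1/43999) + 9020/24271 = 2700/43999 + 9020/24271 = 462402680/1067899729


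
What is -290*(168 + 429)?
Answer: -173130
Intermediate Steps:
-290*(168 + 429) = -290*597 = -173130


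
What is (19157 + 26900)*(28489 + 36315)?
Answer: 2984677828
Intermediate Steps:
(19157 + 26900)*(28489 + 36315) = 46057*64804 = 2984677828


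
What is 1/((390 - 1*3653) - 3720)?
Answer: -1/6983 ≈ -0.00014320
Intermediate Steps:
1/((390 - 1*3653) - 3720) = 1/((390 - 3653) - 3720) = 1/(-3263 - 3720) = 1/(-6983) = -1/6983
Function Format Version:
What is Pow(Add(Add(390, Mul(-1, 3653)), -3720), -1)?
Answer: Rational(-1, 6983) ≈ -0.00014320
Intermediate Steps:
Pow(Add(Add(390, Mul(-1, 3653)), -3720), -1) = Pow(Add(Add(390, -3653), -3720), -1) = Pow(Add(-3263, -3720), -1) = Pow(-6983, -1) = Rational(-1, 6983)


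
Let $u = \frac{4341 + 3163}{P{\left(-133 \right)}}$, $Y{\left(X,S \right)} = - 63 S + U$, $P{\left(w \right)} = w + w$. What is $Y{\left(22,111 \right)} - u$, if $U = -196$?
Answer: $- \frac{136055}{19} \approx -7160.8$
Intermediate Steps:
$P{\left(w \right)} = 2 w$
$Y{\left(X,S \right)} = -196 - 63 S$ ($Y{\left(X,S \right)} = - 63 S - 196 = -196 - 63 S$)
$u = - \frac{536}{19}$ ($u = \frac{4341 + 3163}{2 \left(-133\right)} = \frac{7504}{-266} = 7504 \left(- \frac{1}{266}\right) = - \frac{536}{19} \approx -28.211$)
$Y{\left(22,111 \right)} - u = \left(-196 - 6993\right) - - \frac{536}{19} = \left(-196 - 6993\right) + \frac{536}{19} = -7189 + \frac{536}{19} = - \frac{136055}{19}$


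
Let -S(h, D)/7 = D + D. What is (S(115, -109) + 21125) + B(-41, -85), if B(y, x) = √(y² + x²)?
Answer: 22651 + √8906 ≈ 22745.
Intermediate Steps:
S(h, D) = -14*D (S(h, D) = -7*(D + D) = -14*D)
B(y, x) = √(x² + y²)
(S(115, -109) + 21125) + B(-41, -85) = (-14*(-109) + 21125) + √((-85)² + (-41)²) = (1526 + 21125) + √(7225 + 1681) = 22651 + √8906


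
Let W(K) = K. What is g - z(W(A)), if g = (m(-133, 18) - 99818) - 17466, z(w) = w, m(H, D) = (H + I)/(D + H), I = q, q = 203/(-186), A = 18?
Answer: -2509064839/21390 ≈ -1.1730e+5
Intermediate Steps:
q = -203/186 (q = 203*(-1/186) = -203/186 ≈ -1.0914)
I = -203/186 ≈ -1.0914
m(H, D) = (-203/186 + H)/(D + H) (m(H, D) = (H - 203/186)/(D + H) = (-203/186 + H)/(D + H))
g = -2508679819/21390 (g = ((-203/186 - 133)/(18 - 133) - 99818) - 17466 = (-24941/186/(-115) - 99818) - 17466 = (-1/115*(-24941/186) - 99818) - 17466 = (24941/21390 - 99818) - 17466 = -2135082079/21390 - 17466 = -2508679819/21390 ≈ -1.1728e+5)
g - z(W(A)) = -2508679819/21390 - 1*18 = -2508679819/21390 - 18 = -2509064839/21390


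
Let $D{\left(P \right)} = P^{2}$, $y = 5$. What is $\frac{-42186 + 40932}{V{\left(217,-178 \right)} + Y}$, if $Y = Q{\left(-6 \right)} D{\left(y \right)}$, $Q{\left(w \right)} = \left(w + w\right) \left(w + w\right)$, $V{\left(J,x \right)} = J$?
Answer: $- \frac{114}{347} \approx -0.32853$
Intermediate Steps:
$Q{\left(w \right)} = 4 w^{2}$ ($Q{\left(w \right)} = 2 w 2 w = 4 w^{2}$)
$Y = 3600$ ($Y = 4 \left(-6\right)^{2} \cdot 5^{2} = 4 \cdot 36 \cdot 25 = 144 \cdot 25 = 3600$)
$\frac{-42186 + 40932}{V{\left(217,-178 \right)} + Y} = \frac{-42186 + 40932}{217 + 3600} = - \frac{1254}{3817} = \left(-1254\right) \frac{1}{3817} = - \frac{114}{347}$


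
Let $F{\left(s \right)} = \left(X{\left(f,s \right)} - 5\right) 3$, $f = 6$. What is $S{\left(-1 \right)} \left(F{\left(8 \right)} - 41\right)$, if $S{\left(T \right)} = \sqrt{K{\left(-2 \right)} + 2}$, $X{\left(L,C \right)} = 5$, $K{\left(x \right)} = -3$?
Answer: $- 41 i \approx - 41.0 i$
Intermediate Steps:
$S{\left(T \right)} = i$ ($S{\left(T \right)} = \sqrt{-3 + 2} = \sqrt{-1} = i$)
$F{\left(s \right)} = 0$ ($F{\left(s \right)} = \left(5 - 5\right) 3 = 0 \cdot 3 = 0$)
$S{\left(-1 \right)} \left(F{\left(8 \right)} - 41\right) = i \left(0 - 41\right) = i \left(-41\right) = - 41 i$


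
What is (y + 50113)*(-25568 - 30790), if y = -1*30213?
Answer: -1121524200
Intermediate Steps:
y = -30213
(y + 50113)*(-25568 - 30790) = (-30213 + 50113)*(-25568 - 30790) = 19900*(-56358) = -1121524200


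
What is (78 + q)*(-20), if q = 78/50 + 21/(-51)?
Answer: -134552/85 ≈ -1583.0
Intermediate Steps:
q = 488/425 (q = 78*(1/50) + 21*(-1/51) = 39/25 - 7/17 = 488/425 ≈ 1.1482)
(78 + q)*(-20) = (78 + 488/425)*(-20) = (33638/425)*(-20) = -134552/85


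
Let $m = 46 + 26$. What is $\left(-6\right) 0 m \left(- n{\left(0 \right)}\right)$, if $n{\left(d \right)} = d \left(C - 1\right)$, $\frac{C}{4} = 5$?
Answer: $0$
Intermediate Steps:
$C = 20$ ($C = 4 \cdot 5 = 20$)
$n{\left(d \right)} = 19 d$ ($n{\left(d \right)} = d \left(20 - 1\right) = d 19 = 19 d$)
$m = 72$
$\left(-6\right) 0 m \left(- n{\left(0 \right)}\right) = \left(-6\right) 0 \cdot 72 \left(- 19 \cdot 0\right) = 0 \cdot 72 \left(\left(-1\right) 0\right) = 0 \cdot 0 = 0$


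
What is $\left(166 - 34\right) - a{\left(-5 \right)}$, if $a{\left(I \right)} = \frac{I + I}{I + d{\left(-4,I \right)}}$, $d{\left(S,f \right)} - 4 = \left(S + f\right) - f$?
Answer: $130$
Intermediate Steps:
$d{\left(S,f \right)} = 4 + S$ ($d{\left(S,f \right)} = 4 + \left(\left(S + f\right) - f\right) = 4 + S$)
$a{\left(I \right)} = 2$ ($a{\left(I \right)} = \frac{I + I}{I + \left(4 - 4\right)} = \frac{2 I}{I + 0} = \frac{2 I}{I} = 2$)
$\left(166 - 34\right) - a{\left(-5 \right)} = \left(166 - 34\right) - 2 = 132 - 2 = 130$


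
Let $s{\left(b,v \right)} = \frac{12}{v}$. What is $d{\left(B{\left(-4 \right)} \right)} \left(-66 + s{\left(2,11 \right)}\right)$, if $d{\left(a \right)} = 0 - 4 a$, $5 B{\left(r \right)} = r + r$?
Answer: $- \frac{22848}{55} \approx -415.42$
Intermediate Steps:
$B{\left(r \right)} = \frac{2 r}{5}$ ($B{\left(r \right)} = \frac{r + r}{5} = \frac{2 r}{5}$)
$d{\left(a \right)} = - 4 a$
$d{\left(B{\left(-4 \right)} \right)} \left(-66 + s{\left(2,11 \right)}\right) = - 4 \cdot \frac{2}{5} \left(-4\right) \left(-66 + \frac{12}{11}\right) = \left(-4\right) \left(- \frac{8}{5}\right) \left(-66 + 12 \cdot \frac{1}{11}\right) = \frac{32 \left(-66 + \frac{12}{11}\right)}{5} = \frac{32}{5} \left(- \frac{714}{11}\right) = - \frac{22848}{55}$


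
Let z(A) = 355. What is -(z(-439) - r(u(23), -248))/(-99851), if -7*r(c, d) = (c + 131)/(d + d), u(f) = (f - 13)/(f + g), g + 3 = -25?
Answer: 1232431/346682672 ≈ 0.0035549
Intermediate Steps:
g = -28 (g = -3 - 25 = -28)
u(f) = (-13 + f)/(-28 + f) (u(f) = (f - 13)/(f - 28) = (-13 + f)/(-28 + f))
r(c, d) = -(131 + c)/(14*d) (r(c, d) = -(c + 131)/(7*(d + d)) = -(131 + c)/(7*(2*d)) = -(131 + c)*1/(2*d)/7 = -(131 + c)/(14*d))
-(z(-439) - r(u(23), -248))/(-99851) = -(355 - (-131 - (-13 + 23)/(-28 + 23))/(14*(-248)))/(-99851) = -(355 - (-1)*(-131 - 10/(-5))/(14*248))*(-1)/99851 = -(355 - (-1)*(-131 - (-1)*10/5)/(14*248))*(-1)/99851 = -(355 - (-1)*(-131 - 1*(-2))/(14*248))*(-1)/99851 = -(355 - (-1)*(-131 + 2)/(14*248))*(-1)/99851 = -(355 - (-1)*(-129)/(14*248))*(-1)/99851 = -(355 - 1*129/3472)*(-1)/99851 = -(355 - 129/3472)*(-1)/99851 = -1232431*(-1)/(3472*99851) = -1*(-1232431/346682672) = 1232431/346682672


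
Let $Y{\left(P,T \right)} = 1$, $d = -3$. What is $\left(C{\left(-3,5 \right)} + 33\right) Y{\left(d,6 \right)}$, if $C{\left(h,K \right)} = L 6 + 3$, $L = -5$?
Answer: $6$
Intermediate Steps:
$C{\left(h,K \right)} = -27$ ($C{\left(h,K \right)} = \left(-5\right) 6 + 3 = -30 + 3 = -27$)
$\left(C{\left(-3,5 \right)} + 33\right) Y{\left(d,6 \right)} = \left(-27 + 33\right) 1 = 6 \cdot 1 = 6$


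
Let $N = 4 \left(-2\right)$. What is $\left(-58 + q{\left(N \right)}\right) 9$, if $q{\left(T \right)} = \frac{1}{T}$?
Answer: $- \frac{4185}{8} \approx -523.13$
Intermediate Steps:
$N = -8$
$\left(-58 + q{\left(N \right)}\right) 9 = \left(-58 + \frac{1}{-8}\right) 9 = \left(-58 - \frac{1}{8}\right) 9 = \left(- \frac{465}{8}\right) 9 = - \frac{4185}{8}$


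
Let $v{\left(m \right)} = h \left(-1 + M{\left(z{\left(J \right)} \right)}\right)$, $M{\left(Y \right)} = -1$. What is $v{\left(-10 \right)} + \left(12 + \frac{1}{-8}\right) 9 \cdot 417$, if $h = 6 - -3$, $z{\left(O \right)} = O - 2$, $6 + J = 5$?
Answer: $\frac{356391}{8} \approx 44549.0$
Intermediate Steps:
$J = -1$ ($J = -6 + 5 = -1$)
$z{\left(O \right)} = -2 + O$ ($z{\left(O \right)} = O - 2 = -2 + O$)
$h = 9$ ($h = 6 + 3 = 9$)
$v{\left(m \right)} = -18$ ($v{\left(m \right)} = 9 \left(-1 - 1\right) = 9 \left(-2\right) = -18$)
$v{\left(-10 \right)} + \left(12 + \frac{1}{-8}\right) 9 \cdot 417 = -18 + \left(12 + \frac{1}{-8}\right) 9 \cdot 417 = -18 + \left(12 - \frac{1}{8}\right) 9 \cdot 417 = -18 + \frac{95}{8} \cdot 9 \cdot 417 = -18 + \frac{855}{8} \cdot 417 = -18 + \frac{356535}{8} = \frac{356391}{8}$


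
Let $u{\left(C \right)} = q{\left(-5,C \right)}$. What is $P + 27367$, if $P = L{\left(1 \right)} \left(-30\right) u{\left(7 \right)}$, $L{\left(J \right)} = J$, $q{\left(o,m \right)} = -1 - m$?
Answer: $27607$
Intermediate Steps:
$u{\left(C \right)} = -1 - C$
$P = 240$ ($P = 1 \left(-30\right) \left(-1 - 7\right) = - 30 \left(-1 - 7\right) = \left(-30\right) \left(-8\right) = 240$)
$P + 27367 = 240 + 27367 = 27607$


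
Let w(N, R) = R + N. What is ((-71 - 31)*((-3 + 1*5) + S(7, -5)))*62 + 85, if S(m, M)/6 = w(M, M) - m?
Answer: 632485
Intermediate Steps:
w(N, R) = N + R
S(m, M) = -6*m + 12*M (S(m, M) = 6*((M + M) - m) = 6*(2*M - m) = 6*(-m + 2*M) = -6*m + 12*M)
((-71 - 31)*((-3 + 1*5) + S(7, -5)))*62 + 85 = ((-71 - 31)*((-3 + 1*5) + (-6*7 + 12*(-5))))*62 + 85 = -102*((-3 + 5) + (-42 - 60))*62 + 85 = -102*(2 - 102)*62 + 85 = -102*(-100)*62 + 85 = 10200*62 + 85 = 632400 + 85 = 632485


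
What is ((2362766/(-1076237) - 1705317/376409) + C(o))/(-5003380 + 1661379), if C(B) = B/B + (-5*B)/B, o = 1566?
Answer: 4345112811155/1353862294087378933 ≈ 3.2094e-6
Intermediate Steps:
C(B) = -4 (C(B) = 1 - 5 = -4)
((2362766/(-1076237) - 1705317/376409) + C(o))/(-5003380 + 1661379) = ((2362766/(-1076237) - 1705317/376409) - 4)/(-5003380 + 1661379) = ((2362766*(-1/1076237) - 1705317*1/376409) - 4)/(-3342001) = ((-2362766/1076237 - 1705317/376409) - 4)*(-1/3342001) = (-2724691639423/405105292933 - 4)*(-1/3342001) = -4345112811155/405105292933*(-1/3342001) = 4345112811155/1353862294087378933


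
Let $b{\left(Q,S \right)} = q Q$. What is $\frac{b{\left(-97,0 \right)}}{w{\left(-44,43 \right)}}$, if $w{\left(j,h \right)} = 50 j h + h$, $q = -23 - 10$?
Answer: $- \frac{1067}{31519} \approx -0.033853$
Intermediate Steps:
$q = -33$ ($q = -23 - 10 = -33$)
$w{\left(j,h \right)} = h + 50 h j$ ($w{\left(j,h \right)} = 50 h j + h = h + 50 h j$)
$b{\left(Q,S \right)} = - 33 Q$
$\frac{b{\left(-97,0 \right)}}{w{\left(-44,43 \right)}} = \frac{\left(-33\right) \left(-97\right)}{43 \left(1 + 50 \left(-44\right)\right)} = \frac{3201}{43 \left(1 - 2200\right)} = \frac{3201}{43 \left(-2199\right)} = \frac{3201}{-94557} = 3201 \left(- \frac{1}{94557}\right) = - \frac{1067}{31519}$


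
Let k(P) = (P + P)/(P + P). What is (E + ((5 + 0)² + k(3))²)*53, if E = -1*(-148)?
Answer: 43672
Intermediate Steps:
k(P) = 1 (k(P) = (2*P)/((2*P)) = (2*P)*(1/(2*P)) = 1)
E = 148
(E + ((5 + 0)² + k(3))²)*53 = (148 + ((5 + 0)² + 1)²)*53 = (148 + (5² + 1)²)*53 = (148 + (25 + 1)²)*53 = (148 + 26²)*53 = (148 + 676)*53 = 824*53 = 43672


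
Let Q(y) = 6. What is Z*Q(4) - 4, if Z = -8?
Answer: -52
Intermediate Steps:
Z*Q(4) - 4 = -8*6 - 4 = -48 - 4 = -52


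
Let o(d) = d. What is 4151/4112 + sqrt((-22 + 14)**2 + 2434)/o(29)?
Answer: 4151/4112 + sqrt(2498)/29 ≈ 2.7329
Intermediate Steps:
4151/4112 + sqrt((-22 + 14)**2 + 2434)/o(29) = 4151/4112 + sqrt((-22 + 14)**2 + 2434)/29 = 4151*(1/4112) + sqrt((-8)**2 + 2434)*(1/29) = 4151/4112 + sqrt(64 + 2434)*(1/29) = 4151/4112 + sqrt(2498)*(1/29) = 4151/4112 + sqrt(2498)/29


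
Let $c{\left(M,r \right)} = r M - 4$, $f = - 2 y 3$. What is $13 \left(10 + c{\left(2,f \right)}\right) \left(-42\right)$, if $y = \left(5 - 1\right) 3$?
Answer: $75348$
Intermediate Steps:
$y = 12$ ($y = 4 \cdot 3 = 12$)
$f = -72$ ($f = \left(-2\right) 12 \cdot 3 = \left(-24\right) 3 = -72$)
$c{\left(M,r \right)} = -4 + M r$ ($c{\left(M,r \right)} = M r - 4 = -4 + M r$)
$13 \left(10 + c{\left(2,f \right)}\right) \left(-42\right) = 13 \left(10 + \left(-4 + 2 \left(-72\right)\right)\right) \left(-42\right) = 13 \left(10 - 148\right) \left(-42\right) = 13 \left(-138\right) \left(-42\right) = \left(-1794\right) \left(-42\right) = 75348$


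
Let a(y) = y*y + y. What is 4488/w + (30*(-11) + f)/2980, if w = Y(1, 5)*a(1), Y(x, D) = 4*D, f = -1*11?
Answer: 66803/596 ≈ 112.09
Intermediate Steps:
f = -11
a(y) = y + y² (a(y) = y² + y = y + y²)
w = 40 (w = (4*5)*(1*(1 + 1)) = 20*(1*2) = 20*2 = 40)
4488/w + (30*(-11) + f)/2980 = 4488/40 + (30*(-11) - 11)/2980 = 4488*(1/40) + (-330 - 11)*(1/2980) = 561/5 - 341*1/2980 = 561/5 - 341/2980 = 66803/596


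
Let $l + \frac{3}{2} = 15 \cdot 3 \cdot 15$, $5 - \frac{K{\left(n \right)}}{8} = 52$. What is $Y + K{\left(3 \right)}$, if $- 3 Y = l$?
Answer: $- \frac{1201}{2} \approx -600.5$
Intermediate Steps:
$K{\left(n \right)} = -376$ ($K{\left(n \right)} = 40 - 416 = -376$)
$l = \frac{1347}{2}$ ($l = - \frac{3}{2} + 15 \cdot 3 \cdot 15 = - \frac{3}{2} + 45 \cdot 15 = - \frac{3}{2} + 675 = \frac{1347}{2} \approx 673.5$)
$Y = - \frac{449}{2}$ ($Y = \left(- \frac{1}{3}\right) \frac{1347}{2} = - \frac{449}{2} \approx -224.5$)
$Y + K{\left(3 \right)} = - \frac{449}{2} - 376 = - \frac{1201}{2}$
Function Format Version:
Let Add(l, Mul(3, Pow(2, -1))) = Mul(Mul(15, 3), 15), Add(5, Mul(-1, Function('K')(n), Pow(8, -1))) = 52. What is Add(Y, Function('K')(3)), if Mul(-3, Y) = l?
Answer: Rational(-1201, 2) ≈ -600.50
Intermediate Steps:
Function('K')(n) = -376 (Function('K')(n) = Add(40, Mul(-8, 52)) = Add(40, -416) = -376)
l = Rational(1347, 2) (l = Add(Rational(-3, 2), Mul(Mul(15, 3), 15)) = Add(Rational(-3, 2), Mul(45, 15)) = Add(Rational(-3, 2), 675) = Rational(1347, 2) ≈ 673.50)
Y = Rational(-449, 2) (Y = Mul(Rational(-1, 3), Rational(1347, 2)) = Rational(-449, 2) ≈ -224.50)
Add(Y, Function('K')(3)) = Add(Rational(-449, 2), -376) = Rational(-1201, 2)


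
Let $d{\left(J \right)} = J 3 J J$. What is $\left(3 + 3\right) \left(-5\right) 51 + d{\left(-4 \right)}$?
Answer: $-1722$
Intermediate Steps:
$d{\left(J \right)} = 3 J^{3}$ ($d{\left(J \right)} = 3 J J J = 3 J^{2} J = 3 J^{3}$)
$\left(3 + 3\right) \left(-5\right) 51 + d{\left(-4 \right)} = \left(3 + 3\right) \left(-5\right) 51 + 3 \left(-4\right)^{3} = 6 \left(-5\right) 51 + 3 \left(-64\right) = \left(-30\right) 51 - 192 = -1530 - 192 = -1722$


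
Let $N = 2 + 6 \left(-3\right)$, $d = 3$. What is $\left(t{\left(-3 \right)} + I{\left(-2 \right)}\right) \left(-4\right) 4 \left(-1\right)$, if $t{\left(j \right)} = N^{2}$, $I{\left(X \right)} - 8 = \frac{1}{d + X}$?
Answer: $4240$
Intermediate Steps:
$N = -16$ ($N = 2 - 18 = -16$)
$I{\left(X \right)} = 8 + \frac{1}{3 + X}$
$t{\left(j \right)} = 256$ ($t{\left(j \right)} = \left(-16\right)^{2} = 256$)
$\left(t{\left(-3 \right)} + I{\left(-2 \right)}\right) \left(-4\right) 4 \left(-1\right) = \left(256 + \frac{25 + 8 \left(-2\right)}{3 - 2}\right) \left(-4\right) 4 \left(-1\right) = \left(256 + \frac{25 - 16}{1}\right) \left(\left(-16\right) \left(-1\right)\right) = \left(256 + 1 \cdot 9\right) 16 = \left(256 + 9\right) 16 = 265 \cdot 16 = 4240$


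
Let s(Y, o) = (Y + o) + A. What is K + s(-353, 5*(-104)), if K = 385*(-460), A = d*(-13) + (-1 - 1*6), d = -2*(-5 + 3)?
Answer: -178032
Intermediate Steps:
d = 4 (d = -2*(-2) = 4)
A = -59 (A = 4*(-13) + (-1 - 1*6) = -52 + (-1 - 6) = -52 - 7 = -59)
s(Y, o) = -59 + Y + o (s(Y, o) = (Y + o) - 59 = -59 + Y + o)
K = -177100
K + s(-353, 5*(-104)) = -177100 + (-59 - 353 + 5*(-104)) = -177100 + (-59 - 353 - 520) = -177100 - 932 = -178032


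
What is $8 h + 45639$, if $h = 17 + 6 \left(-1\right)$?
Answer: $45727$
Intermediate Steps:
$h = 11$ ($h = 17 - 6 = 11$)
$8 h + 45639 = 8 \cdot 11 + 45639 = 88 + 45639 = 45727$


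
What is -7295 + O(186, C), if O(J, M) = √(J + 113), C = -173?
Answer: -7295 + √299 ≈ -7277.7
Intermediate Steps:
O(J, M) = √(113 + J)
-7295 + O(186, C) = -7295 + √(113 + 186) = -7295 + √299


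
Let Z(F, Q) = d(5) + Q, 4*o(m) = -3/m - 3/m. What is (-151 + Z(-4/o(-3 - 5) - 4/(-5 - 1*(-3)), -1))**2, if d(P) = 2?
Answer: 22500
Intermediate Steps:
o(m) = -3/(2*m) (o(m) = (-3/m - 3/m)/4 = (-6/m)/4 = -3/(2*m))
Z(F, Q) = 2 + Q
(-151 + Z(-4/o(-3 - 5) - 4/(-5 - 1*(-3)), -1))**2 = (-151 + (2 - 1))**2 = (-151 + 1)**2 = (-150)**2 = 22500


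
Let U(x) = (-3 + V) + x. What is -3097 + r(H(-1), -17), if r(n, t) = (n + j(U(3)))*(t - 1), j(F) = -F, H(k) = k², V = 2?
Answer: -3079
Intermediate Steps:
U(x) = -1 + x (U(x) = (-3 + 2) + x = -1 + x)
r(n, t) = (-1 + t)*(-2 + n) (r(n, t) = (n - (-1 + 3))*(t - 1) = (n - 1*2)*(-1 + t) = (n - 2)*(-1 + t) = (-2 + n)*(-1 + t) = (-1 + t)*(-2 + n))
-3097 + r(H(-1), -17) = -3097 + (2 - 1*(-1)² - 2*(-17) + (-1)²*(-17)) = -3097 + (2 - 1*1 + 34 + 1*(-17)) = -3097 + (2 - 1 + 34 - 17) = -3097 + 18 = -3079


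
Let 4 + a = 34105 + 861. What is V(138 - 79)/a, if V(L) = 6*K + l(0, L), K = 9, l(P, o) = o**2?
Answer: 3535/34962 ≈ 0.10111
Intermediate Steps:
a = 34962 (a = -4 + (34105 + 861) = -4 + 34966 = 34962)
V(L) = 54 + L**2 (V(L) = 6*9 + L**2 = 54 + L**2)
V(138 - 79)/a = (54 + (138 - 79)**2)/34962 = (54 + 59**2)*(1/34962) = (54 + 3481)*(1/34962) = 3535*(1/34962) = 3535/34962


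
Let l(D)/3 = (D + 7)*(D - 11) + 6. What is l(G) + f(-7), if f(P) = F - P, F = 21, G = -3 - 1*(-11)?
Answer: -89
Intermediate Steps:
G = 8 (G = -3 + 11 = 8)
l(D) = 18 + 3*(-11 + D)*(7 + D) (l(D) = 3*((D + 7)*(D - 11) + 6) = 3*((7 + D)*(-11 + D) + 6) = 3*((-11 + D)*(7 + D) + 6) = 3*(6 + (-11 + D)*(7 + D)) = 18 + 3*(-11 + D)*(7 + D))
f(P) = 21 - P
l(G) + f(-7) = (-213 - 12*8 + 3*8**2) + (21 - 1*(-7)) = (-213 - 96 + 3*64) + (21 + 7) = (-213 - 96 + 192) + 28 = -117 + 28 = -89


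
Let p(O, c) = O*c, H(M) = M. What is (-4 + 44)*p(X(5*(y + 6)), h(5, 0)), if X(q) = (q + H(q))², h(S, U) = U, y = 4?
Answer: 0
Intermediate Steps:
X(q) = 4*q² (X(q) = (q + q)² = (2*q)² = 4*q²)
(-4 + 44)*p(X(5*(y + 6)), h(5, 0)) = (-4 + 44)*((4*(5*(4 + 6))²)*0) = 40*((4*(5*10)²)*0) = 40*((4*50²)*0) = 40*((4*2500)*0) = 40*(10000*0) = 40*0 = 0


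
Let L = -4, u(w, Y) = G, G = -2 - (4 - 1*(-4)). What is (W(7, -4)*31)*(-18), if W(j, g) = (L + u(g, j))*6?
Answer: 46872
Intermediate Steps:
G = -10 (G = -2 - (4 + 4) = -2 - 1*8 = -2 - 8 = -10)
u(w, Y) = -10
W(j, g) = -84 (W(j, g) = (-4 - 10)*6 = -14*6 = -84)
(W(7, -4)*31)*(-18) = -84*31*(-18) = -2604*(-18) = 46872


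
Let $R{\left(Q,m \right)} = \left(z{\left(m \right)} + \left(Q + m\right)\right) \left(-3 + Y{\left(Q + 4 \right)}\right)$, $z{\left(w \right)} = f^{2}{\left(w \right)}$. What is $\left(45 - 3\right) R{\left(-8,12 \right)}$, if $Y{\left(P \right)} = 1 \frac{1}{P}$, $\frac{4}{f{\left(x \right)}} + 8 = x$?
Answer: $- \frac{1365}{2} \approx -682.5$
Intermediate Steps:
$f{\left(x \right)} = \frac{4}{-8 + x}$
$Y{\left(P \right)} = \frac{1}{P}$
$z{\left(w \right)} = \frac{16}{\left(-8 + w\right)^{2}}$ ($z{\left(w \right)} = \left(\frac{4}{-8 + w}\right)^{2} = \frac{16}{\left(-8 + w\right)^{2}}$)
$R{\left(Q,m \right)} = \left(-3 + \frac{1}{4 + Q}\right) \left(Q + m + \frac{16}{\left(-8 + m\right)^{2}}\right)$ ($R{\left(Q,m \right)} = \left(\frac{16}{\left(-8 + m\right)^{2}} + \left(Q + m\right)\right) \left(-3 + \frac{1}{Q + 4}\right) = \left(Q + m + \frac{16}{\left(-8 + m\right)^{2}}\right) \left(-3 + \frac{1}{4 + Q}\right) = \left(-3 + \frac{1}{4 + Q}\right) \left(Q + m + \frac{16}{\left(-8 + m\right)^{2}}\right)$)
$\left(45 - 3\right) R{\left(-8,12 \right)} = \left(45 - 3\right) \frac{-176 - -384 + \left(-8 + 12\right)^{2} \left(-8 + 12\right) - 3 \left(-8 + 12\right)^{2} \left(4 - 8\right) \left(-8 + 12\right)}{\left(-8 + 12\right)^{2} \left(4 - 8\right)} = 42 \frac{-176 + 384 + 4^{2} \cdot 4 - 3 \cdot 4^{2} \left(-4\right) 4}{16 \left(-4\right)} = 42 \cdot \frac{1}{16} \left(- \frac{1}{4}\right) \left(-176 + 384 + 16 \cdot 4 - 48 \left(-4\right) 4\right) = 42 \cdot \frac{1}{16} \left(- \frac{1}{4}\right) \left(-176 + 384 + 64 + 768\right) = 42 \cdot \frac{1}{16} \left(- \frac{1}{4}\right) 1040 = 42 \left(- \frac{65}{4}\right) = - \frac{1365}{2}$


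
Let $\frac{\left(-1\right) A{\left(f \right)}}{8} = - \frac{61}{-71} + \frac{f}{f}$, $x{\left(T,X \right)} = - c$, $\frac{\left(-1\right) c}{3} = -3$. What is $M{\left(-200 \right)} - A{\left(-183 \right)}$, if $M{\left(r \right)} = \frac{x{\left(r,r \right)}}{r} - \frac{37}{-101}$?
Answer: $\frac{21921139}{1434200} \approx 15.285$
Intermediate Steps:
$c = 9$ ($c = \left(-3\right) \left(-3\right) = 9$)
$x{\left(T,X \right)} = -9$ ($x{\left(T,X \right)} = \left(-1\right) 9 = -9$)
$A{\left(f \right)} = - \frac{1056}{71}$ ($A{\left(f \right)} = - 8 \left(- \frac{61}{-71} + \frac{f}{f}\right) = - 8 \left(\left(-61\right) \left(- \frac{1}{71}\right) + 1\right) = - 8 \left(\frac{61}{71} + 1\right) = \left(-8\right) \frac{132}{71} = - \frac{1056}{71}$)
$M{\left(r \right)} = \frac{37}{101} - \frac{9}{r}$ ($M{\left(r \right)} = - \frac{9}{r} - \frac{37}{-101} = - \frac{9}{r} - - \frac{37}{101} = - \frac{9}{r} + \frac{37}{101} = \frac{37}{101} - \frac{9}{r}$)
$M{\left(-200 \right)} - A{\left(-183 \right)} = \left(\frac{37}{101} - \frac{9}{-200}\right) - - \frac{1056}{71} = \left(\frac{37}{101} - - \frac{9}{200}\right) + \frac{1056}{71} = \left(\frac{37}{101} + \frac{9}{200}\right) + \frac{1056}{71} = \frac{8309}{20200} + \frac{1056}{71} = \frac{21921139}{1434200}$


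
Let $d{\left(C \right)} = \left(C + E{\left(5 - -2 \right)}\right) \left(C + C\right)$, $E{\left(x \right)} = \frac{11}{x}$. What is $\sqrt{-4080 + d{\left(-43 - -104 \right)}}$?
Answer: $\frac{6 \sqrt{4837}}{7} \approx 59.613$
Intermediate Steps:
$d{\left(C \right)} = 2 C \left(\frac{11}{7} + C\right)$ ($d{\left(C \right)} = \left(C + \frac{11}{5 - -2}\right) \left(C + C\right) = \left(C + \frac{11}{5 + 2}\right) 2 C = \left(C + \frac{11}{7}\right) 2 C = \left(\frac{11}{7} + C\right) 2 C = 2 C \left(\frac{11}{7} + C\right)$)
$\sqrt{-4080 + d{\left(-43 - -104 \right)}} = \sqrt{-4080 + \frac{2 \left(-43 - -104\right) \left(11 + 7 \left(-43 - -104\right)\right)}{7}} = \sqrt{-4080 + \frac{2 \left(-43 + 104\right) \left(11 + 7 \left(-43 + 104\right)\right)}{7}} = \sqrt{-4080 + \frac{2}{7} \cdot 61 \left(11 + 7 \cdot 61\right)} = \sqrt{-4080 + \frac{2}{7} \cdot 61 \left(11 + 427\right)} = \sqrt{-4080 + \frac{2}{7} \cdot 61 \cdot 438} = \sqrt{-4080 + \frac{53436}{7}} = \sqrt{\frac{24876}{7}} = \frac{6 \sqrt{4837}}{7}$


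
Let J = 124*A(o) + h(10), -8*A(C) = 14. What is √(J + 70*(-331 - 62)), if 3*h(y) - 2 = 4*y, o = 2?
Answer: I*√27713 ≈ 166.47*I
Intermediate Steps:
A(C) = -7/4 (A(C) = -⅛*14 = -7/4)
h(y) = ⅔ + 4*y/3 (h(y) = ⅔ + (4*y)/3 = ⅔ + 4*y/3)
J = -203 (J = 124*(-7/4) + (⅔ + (4/3)*10) = -217 + (⅔ + 40/3) = -217 + 14 = -203)
√(J + 70*(-331 - 62)) = √(-203 + 70*(-331 - 62)) = √(-203 + 70*(-393)) = √(-203 - 27510) = √(-27713) = I*√27713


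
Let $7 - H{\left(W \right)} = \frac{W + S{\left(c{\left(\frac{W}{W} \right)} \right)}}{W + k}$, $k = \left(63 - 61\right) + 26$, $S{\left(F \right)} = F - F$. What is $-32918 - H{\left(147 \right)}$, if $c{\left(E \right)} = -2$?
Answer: $- \frac{823104}{25} \approx -32924.0$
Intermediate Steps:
$S{\left(F \right)} = 0$
$k = 28$ ($k = 2 + 26 = 28$)
$H{\left(W \right)} = 7 - \frac{W}{28 + W}$ ($H{\left(W \right)} = 7 - \frac{W + 0}{W + 28} = 7 - \frac{W}{28 + W}$)
$-32918 - H{\left(147 \right)} = -32918 - \frac{2 \left(98 + 3 \cdot 147\right)}{28 + 147} = -32918 - \frac{2 \left(98 + 441\right)}{175} = -32918 - 2 \cdot \frac{1}{175} \cdot 539 = -32918 - \frac{154}{25} = - \frac{823104}{25}$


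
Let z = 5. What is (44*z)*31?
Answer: 6820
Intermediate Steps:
(44*z)*31 = (44*5)*31 = 220*31 = 6820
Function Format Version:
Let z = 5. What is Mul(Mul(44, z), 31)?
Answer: 6820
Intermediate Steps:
Mul(Mul(44, z), 31) = Mul(Mul(44, 5), 31) = Mul(220, 31) = 6820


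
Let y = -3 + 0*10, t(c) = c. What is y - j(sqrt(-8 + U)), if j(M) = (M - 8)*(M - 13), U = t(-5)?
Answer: -94 + 21*I*sqrt(13) ≈ -94.0 + 75.717*I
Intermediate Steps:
U = -5
j(M) = (-13 + M)*(-8 + M) (j(M) = (-8 + M)*(-13 + M) = (-13 + M)*(-8 + M))
y = -3 (y = -3 + 0 = -3)
y - j(sqrt(-8 + U)) = -3 - (104 + (sqrt(-8 - 5))**2 - 21*sqrt(-8 - 5)) = -3 - (104 + (sqrt(-13))**2 - 21*I*sqrt(13)) = -3 - (104 + (I*sqrt(13))**2 - 21*I*sqrt(13)) = -3 - (104 - 13 - 21*I*sqrt(13)) = -3 - (91 - 21*I*sqrt(13)) = -3 + (-91 + 21*I*sqrt(13)) = -94 + 21*I*sqrt(13)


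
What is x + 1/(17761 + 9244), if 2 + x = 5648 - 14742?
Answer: -245637479/27005 ≈ -9096.0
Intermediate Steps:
x = -9096 (x = -2 + (5648 - 14742) = -2 - 9094 = -9096)
x + 1/(17761 + 9244) = -9096 + 1/(17761 + 9244) = -9096 + 1/27005 = -245637479/27005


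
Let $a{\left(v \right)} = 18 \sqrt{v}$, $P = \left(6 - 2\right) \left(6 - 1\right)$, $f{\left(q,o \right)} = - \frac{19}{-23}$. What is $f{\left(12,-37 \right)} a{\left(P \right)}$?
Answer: $\frac{684 \sqrt{5}}{23} \approx 66.499$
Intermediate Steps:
$f{\left(q,o \right)} = \frac{19}{23}$ ($f{\left(q,o \right)} = \left(-19\right) \left(- \frac{1}{23}\right) = \frac{19}{23}$)
$P = 20$ ($P = 4 \cdot 5 = 20$)
$f{\left(12,-37 \right)} a{\left(P \right)} = \frac{19 \cdot 18 \sqrt{20}}{23} = \frac{19 \cdot 18 \cdot 2 \sqrt{5}}{23} = \frac{19 \cdot 36 \sqrt{5}}{23} = \frac{684 \sqrt{5}}{23}$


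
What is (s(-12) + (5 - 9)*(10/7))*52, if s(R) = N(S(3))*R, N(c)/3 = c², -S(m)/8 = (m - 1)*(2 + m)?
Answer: -83867680/7 ≈ -1.1981e+7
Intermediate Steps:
S(m) = -8*(-1 + m)*(2 + m) (S(m) = -8*(m - 1)*(2 + m) = -8*(-1 + m)*(2 + m))
N(c) = 3*c²
s(R) = 19200*R (s(R) = (3*(16 - 8*3 - 8*3²)²)*R = (3*(16 - 24 - 8*9)²)*R = (3*(16 - 24 - 72)²)*R = (3*(-80)²)*R = (3*6400)*R = 19200*R)
(s(-12) + (5 - 9)*(10/7))*52 = (19200*(-12) + (5 - 9)*(10/7))*52 = (-230400 - 40/7)*52 = -1612840/7*52 = -83867680/7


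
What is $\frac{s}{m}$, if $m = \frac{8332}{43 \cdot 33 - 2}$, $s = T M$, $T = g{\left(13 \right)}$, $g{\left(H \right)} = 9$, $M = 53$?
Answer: $\frac{675909}{8332} \approx 81.122$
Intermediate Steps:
$T = 9$
$s = 477$ ($s = 9 \cdot 53 = 477$)
$m = \frac{8332}{1417}$ ($m = \frac{8332}{1419 - 2} = \frac{8332}{1417} \approx 5.88$)
$\frac{s}{m} = \frac{477}{\frac{8332}{1417}} = 477 \cdot \frac{1417}{8332} = \frac{675909}{8332}$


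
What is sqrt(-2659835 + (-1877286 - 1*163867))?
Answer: 6*I*sqrt(130583) ≈ 2168.2*I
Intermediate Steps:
sqrt(-2659835 + (-1877286 - 1*163867)) = sqrt(-2659835 + (-1877286 - 163867)) = sqrt(-2659835 - 2041153) = sqrt(-4700988) = 6*I*sqrt(130583)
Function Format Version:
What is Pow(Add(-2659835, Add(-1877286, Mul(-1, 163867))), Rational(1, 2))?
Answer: Mul(6, I, Pow(130583, Rational(1, 2))) ≈ Mul(2168.2, I)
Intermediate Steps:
Pow(Add(-2659835, Add(-1877286, Mul(-1, 163867))), Rational(1, 2)) = Pow(Add(-2659835, Add(-1877286, -163867)), Rational(1, 2)) = Pow(Add(-2659835, -2041153), Rational(1, 2)) = Pow(-4700988, Rational(1, 2)) = Mul(6, I, Pow(130583, Rational(1, 2)))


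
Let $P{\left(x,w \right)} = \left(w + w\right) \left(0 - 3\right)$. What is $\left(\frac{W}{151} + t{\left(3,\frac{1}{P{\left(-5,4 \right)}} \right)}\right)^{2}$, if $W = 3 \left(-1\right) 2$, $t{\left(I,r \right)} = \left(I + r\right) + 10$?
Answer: $\frac{2191831489}{13133376} \approx 166.89$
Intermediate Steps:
$P{\left(x,w \right)} = - 6 w$ ($P{\left(x,w \right)} = 2 w \left(-3\right) = - 6 w$)
$t{\left(I,r \right)} = 10 + I + r$
$W = -6$ ($W = \left(-3\right) 2 = -6$)
$\left(\frac{W}{151} + t{\left(3,\frac{1}{P{\left(-5,4 \right)}} \right)}\right)^{2} = \left(- \frac{6}{151} + \left(10 + 3 + \frac{1}{\left(-6\right) 4}\right)\right)^{2} = \left(\left(-6\right) \frac{1}{151} + \left(10 + 3 + \frac{1}{-24}\right)\right)^{2} = \left(- \frac{6}{151} + \left(10 + 3 - \frac{1}{24}\right)\right)^{2} = \left(- \frac{6}{151} + \frac{311}{24}\right)^{2} = \left(\frac{46817}{3624}\right)^{2} = \frac{2191831489}{13133376}$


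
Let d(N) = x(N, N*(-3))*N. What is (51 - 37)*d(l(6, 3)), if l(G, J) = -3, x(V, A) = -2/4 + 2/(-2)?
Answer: 63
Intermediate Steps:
x(V, A) = -3/2 (x(V, A) = -2*1/4 + 2*(-1/2) = -1/2 - 1 = -3/2)
d(N) = -3*N/2
(51 - 37)*d(l(6, 3)) = (51 - 37)*(-3/2*(-3)) = 14*(9/2) = 63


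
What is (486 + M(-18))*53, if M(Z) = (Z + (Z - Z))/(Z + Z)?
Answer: 51569/2 ≈ 25785.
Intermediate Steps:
M(Z) = ½ (M(Z) = (Z + 0)/((2*Z)) = Z*(1/(2*Z)) = ½)
(486 + M(-18))*53 = (486 + ½)*53 = (973/2)*53 = 51569/2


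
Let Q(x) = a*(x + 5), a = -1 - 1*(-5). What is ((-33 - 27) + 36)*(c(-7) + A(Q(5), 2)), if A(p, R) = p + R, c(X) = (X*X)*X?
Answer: 7224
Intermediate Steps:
a = 4 (a = -1 + 5 = 4)
c(X) = X³ (c(X) = X²*X = X³)
Q(x) = 20 + 4*x (Q(x) = 4*(x + 5) = 4*(5 + x) = 20 + 4*x)
A(p, R) = R + p
((-33 - 27) + 36)*(c(-7) + A(Q(5), 2)) = ((-33 - 27) + 36)*((-7)³ + (2 + (20 + 4*5))) = (-60 + 36)*(-343 + (2 + (20 + 20))) = -24*(-343 + (2 + 40)) = -24*(-343 + 42) = -24*(-301) = 7224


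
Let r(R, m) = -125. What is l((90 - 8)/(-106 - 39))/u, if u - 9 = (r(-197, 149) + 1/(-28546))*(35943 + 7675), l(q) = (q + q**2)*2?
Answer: 24578106/272693751013675 ≈ 9.0131e-8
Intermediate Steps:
l(q) = 2*q + 2*q**2
u = -77819857602/14273 (u = 9 + (-125 + 1/(-28546))*(35943 + 7675) = 9 + (-125 - 1/28546)*43618 = 9 - 3568251/28546*43618 = 9 - 77819986059/14273 = -77819857602/14273 ≈ -5.4522e+6)
l((90 - 8)/(-106 - 39))/u = (2*((90 - 8)/(-106 - 39))*(1 + (90 - 8)/(-106 - 39)))/(-77819857602/14273) = (2*(82/(-145))*(1 + 82/(-145)))*(-14273/77819857602) = (2*(82*(-1/145))*(1 + 82*(-1/145)))*(-14273/77819857602) = (2*(-82/145)*(1 - 82/145))*(-14273/77819857602) = (2*(-82/145)*(63/145))*(-14273/77819857602) = -10332/21025*(-14273/77819857602) = 24578106/272693751013675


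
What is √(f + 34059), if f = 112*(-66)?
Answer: 3*√2963 ≈ 163.30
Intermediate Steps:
f = -7392
√(f + 34059) = √(-7392 + 34059) = √26667 = 3*√2963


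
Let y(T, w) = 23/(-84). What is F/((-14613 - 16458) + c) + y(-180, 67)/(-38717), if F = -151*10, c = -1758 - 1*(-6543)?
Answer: 272859381/4749336956 ≈ 0.057452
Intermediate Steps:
c = 4785 (c = -1758 + 6543 = 4785)
y(T, w) = -23/84 (y(T, w) = 23*(-1/84) = -23/84)
F = -1510
F/((-14613 - 16458) + c) + y(-180, 67)/(-38717) = -1510/((-14613 - 16458) + 4785) - 23/84/(-38717) = -1510/(-31071 + 4785) - 23/84*(-1/38717) = -1510/(-26286) + 23/3252228 = -1510*(-1/26286) + 23/3252228 = 755/13143 + 23/3252228 = 272859381/4749336956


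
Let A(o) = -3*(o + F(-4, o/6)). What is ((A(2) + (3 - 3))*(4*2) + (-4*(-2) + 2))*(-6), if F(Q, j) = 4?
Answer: 804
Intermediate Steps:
A(o) = -12 - 3*o (A(o) = -3*(o + 4) = -3*(4 + o) = -12 - 3*o)
((A(2) + (3 - 3))*(4*2) + (-4*(-2) + 2))*(-6) = (((-12 - 3*2) + (3 - 3))*(4*2) + (-4*(-2) + 2))*(-6) = (((-12 - 6) + 0)*8 + (8 + 2))*(-6) = ((-18 + 0)*8 + 10)*(-6) = (-18*8 + 10)*(-6) = (-144 + 10)*(-6) = -134*(-6) = 804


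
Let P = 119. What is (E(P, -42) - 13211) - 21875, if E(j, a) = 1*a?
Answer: -35128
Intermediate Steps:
E(j, a) = a
(E(P, -42) - 13211) - 21875 = (-42 - 13211) - 21875 = -13253 - 21875 = -35128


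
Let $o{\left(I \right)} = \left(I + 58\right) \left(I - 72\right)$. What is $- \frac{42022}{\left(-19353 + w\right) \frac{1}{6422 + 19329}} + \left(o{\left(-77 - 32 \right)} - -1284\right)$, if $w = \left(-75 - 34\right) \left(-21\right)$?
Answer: $\frac{630768241}{8532} \approx 73930.0$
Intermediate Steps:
$w = 2289$ ($w = \left(-109\right) \left(-21\right) = 2289$)
$o{\left(I \right)} = \left(-72 + I\right) \left(58 + I\right)$ ($o{\left(I \right)} = \left(58 + I\right) \left(-72 + I\right) = \left(-72 + I\right) \left(58 + I\right)$)
$- \frac{42022}{\left(-19353 + w\right) \frac{1}{6422 + 19329}} + \left(o{\left(-77 - 32 \right)} - -1284\right) = - \frac{42022}{\left(-19353 + 2289\right) \frac{1}{6422 + 19329}} - \left(2892 - \left(-77 - 32\right)^{2} + 14 \left(-77 - 32\right)\right) = - \frac{42022}{\left(-17064\right) \frac{1}{25751}} - \left(2892 - \left(-77 - 32\right)^{2} + 14 \left(-77 - 32\right)\right) = - \frac{42022}{\left(-17064\right) \frac{1}{25751}} + \left(\left(-4176 + \left(-109\right)^{2} - -1526\right) + 1284\right) = - \frac{42022}{- \frac{17064}{25751}} + \left(\left(-4176 + 11881 + 1526\right) + 1284\right) = \left(-42022\right) \left(- \frac{25751}{17064}\right) + \left(9231 + 1284\right) = \frac{541054261}{8532} + 10515 = \frac{630768241}{8532}$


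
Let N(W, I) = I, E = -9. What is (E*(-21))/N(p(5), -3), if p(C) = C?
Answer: -63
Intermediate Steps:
(E*(-21))/N(p(5), -3) = -9*(-21)/(-3) = 189*(-⅓) = -63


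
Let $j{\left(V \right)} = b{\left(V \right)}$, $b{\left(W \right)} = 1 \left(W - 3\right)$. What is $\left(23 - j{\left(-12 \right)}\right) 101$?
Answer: $3838$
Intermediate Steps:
$b{\left(W \right)} = -3 + W$ ($b{\left(W \right)} = 1 \left(-3 + W\right) = -3 + W$)
$j{\left(V \right)} = -3 + V$
$\left(23 - j{\left(-12 \right)}\right) 101 = \left(23 - \left(-3 - 12\right)\right) 101 = \left(23 - -15\right) 101 = \left(23 + 15\right) 101 = 38 \cdot 101 = 3838$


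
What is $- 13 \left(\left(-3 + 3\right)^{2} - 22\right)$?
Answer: $286$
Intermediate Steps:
$- 13 \left(\left(-3 + 3\right)^{2} - 22\right) = - 13 \left(0^{2} - 22\right) = - 13 \left(0 - 22\right) = \left(-13\right) \left(-22\right) = 286$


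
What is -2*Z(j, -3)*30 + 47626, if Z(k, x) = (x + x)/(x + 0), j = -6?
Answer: 47506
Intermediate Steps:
Z(k, x) = 2 (Z(k, x) = (2*x)/x = 2)
-2*Z(j, -3)*30 + 47626 = -2*2*30 + 47626 = -4*30 + 47626 = -120 + 47626 = 47506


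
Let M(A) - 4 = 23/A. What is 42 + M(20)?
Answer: 943/20 ≈ 47.150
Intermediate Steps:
M(A) = 4 + 23/A
42 + M(20) = 42 + (4 + 23/20) = 42 + 103/20 = 943/20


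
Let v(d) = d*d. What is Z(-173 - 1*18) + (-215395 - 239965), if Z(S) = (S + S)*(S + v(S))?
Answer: -14318140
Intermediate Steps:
v(d) = d²
Z(S) = 2*S*(S + S²) (Z(S) = (S + S)*(S + S²) = (2*S)*(S + S²) = 2*S*(S + S²))
Z(-173 - 1*18) + (-215395 - 239965) = 2*(-173 - 1*18)²*(1 + (-173 - 1*18)) + (-215395 - 239965) = 2*(-173 - 18)²*(1 + (-173 - 18)) - 455360 = 2*(-191)²*(1 - 191) - 455360 = 2*36481*(-190) - 455360 = -13862780 - 455360 = -14318140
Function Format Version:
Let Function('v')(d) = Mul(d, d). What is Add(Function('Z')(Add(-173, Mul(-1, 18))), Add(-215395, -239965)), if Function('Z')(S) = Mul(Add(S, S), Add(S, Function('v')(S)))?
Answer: -14318140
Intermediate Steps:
Function('v')(d) = Pow(d, 2)
Function('Z')(S) = Mul(2, S, Add(S, Pow(S, 2))) (Function('Z')(S) = Mul(Add(S, S), Add(S, Pow(S, 2))) = Mul(Mul(2, S), Add(S, Pow(S, 2))) = Mul(2, S, Add(S, Pow(S, 2))))
Add(Function('Z')(Add(-173, Mul(-1, 18))), Add(-215395, -239965)) = Add(Mul(2, Pow(Add(-173, Mul(-1, 18)), 2), Add(1, Add(-173, Mul(-1, 18)))), Add(-215395, -239965)) = Add(Mul(2, Pow(Add(-173, -18), 2), Add(1, Add(-173, -18))), -455360) = Add(Mul(2, Pow(-191, 2), Add(1, -191)), -455360) = Add(Mul(2, 36481, -190), -455360) = Add(-13862780, -455360) = -14318140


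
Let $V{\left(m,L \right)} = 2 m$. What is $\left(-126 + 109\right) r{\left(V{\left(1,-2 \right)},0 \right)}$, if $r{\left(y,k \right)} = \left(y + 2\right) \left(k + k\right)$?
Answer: $0$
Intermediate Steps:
$r{\left(y,k \right)} = 2 k \left(2 + y\right)$ ($r{\left(y,k \right)} = \left(2 + y\right) 2 k = 2 k \left(2 + y\right)$)
$\left(-126 + 109\right) r{\left(V{\left(1,-2 \right)},0 \right)} = \left(-126 + 109\right) 2 \cdot 0 \left(2 + 2 \cdot 1\right) = - 17 \cdot 2 \cdot 0 \left(2 + 2\right) = - 17 \cdot 2 \cdot 0 \cdot 4 = \left(-17\right) 0 = 0$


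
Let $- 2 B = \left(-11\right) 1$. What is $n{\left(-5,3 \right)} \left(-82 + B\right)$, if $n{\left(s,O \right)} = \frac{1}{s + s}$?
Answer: $\frac{153}{20} \approx 7.65$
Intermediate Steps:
$n{\left(s,O \right)} = \frac{1}{2 s}$
$B = \frac{11}{2}$ ($B = - \frac{\left(-11\right) 1}{2} = \left(- \frac{1}{2}\right) \left(-11\right) = \frac{11}{2} \approx 5.5$)
$n{\left(-5,3 \right)} \left(-82 + B\right) = \frac{1}{2 \left(-5\right)} \left(-82 + \frac{11}{2}\right) = \frac{1}{2} \left(- \frac{1}{5}\right) \left(- \frac{153}{2}\right) = \left(- \frac{1}{10}\right) \left(- \frac{153}{2}\right) = \frac{153}{20}$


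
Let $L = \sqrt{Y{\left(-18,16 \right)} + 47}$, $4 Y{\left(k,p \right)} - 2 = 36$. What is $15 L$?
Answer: $\frac{15 \sqrt{226}}{2} \approx 112.75$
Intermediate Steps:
$Y{\left(k,p \right)} = \frac{19}{2}$ ($Y{\left(k,p \right)} = \frac{1}{2} + \frac{1}{4} \cdot 36 = \frac{1}{2} + 9 = \frac{19}{2}$)
$L = \frac{\sqrt{226}}{2}$ ($L = \sqrt{\frac{19}{2} + 47} = \sqrt{\frac{113}{2}} = \frac{\sqrt{226}}{2} \approx 7.5166$)
$15 L = 15 \frac{\sqrt{226}}{2} = \frac{15 \sqrt{226}}{2}$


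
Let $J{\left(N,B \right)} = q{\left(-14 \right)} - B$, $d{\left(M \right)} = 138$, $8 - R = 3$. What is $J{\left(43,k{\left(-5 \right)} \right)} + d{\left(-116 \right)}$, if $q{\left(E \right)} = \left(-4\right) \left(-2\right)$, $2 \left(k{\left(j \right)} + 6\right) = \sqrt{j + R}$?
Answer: $152$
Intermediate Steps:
$R = 5$ ($R = 8 - 3 = 5$)
$k{\left(j \right)} = -6 + \frac{\sqrt{5 + j}}{2}$ ($k{\left(j \right)} = -6 + \frac{\sqrt{j + 5}}{2} = -6 + \frac{\sqrt{5 + j}}{2}$)
$q{\left(E \right)} = 8$
$J{\left(N,B \right)} = 8 - B$
$J{\left(43,k{\left(-5 \right)} \right)} + d{\left(-116 \right)} = \left(8 - \left(-6 + \frac{\sqrt{5 - 5}}{2}\right)\right) + 138 = \left(8 - \left(-6 + \frac{\sqrt{0}}{2}\right)\right) + 138 = \left(8 - \left(-6 + \frac{1}{2} \cdot 0\right)\right) + 138 = \left(8 - \left(-6 + 0\right)\right) + 138 = \left(8 - -6\right) + 138 = \left(8 + 6\right) + 138 = 14 + 138 = 152$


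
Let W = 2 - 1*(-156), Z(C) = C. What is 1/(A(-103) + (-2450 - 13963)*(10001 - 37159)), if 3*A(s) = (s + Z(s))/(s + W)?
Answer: 165/73547801704 ≈ 2.2434e-9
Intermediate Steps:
W = 158 (W = 2 + 156 = 158)
A(s) = 2*s/(3*(158 + s)) (A(s) = ((s + s)/(s + 158))/3 = ((2*s)/(158 + s))/3 = (2*s/(158 + s))/3 = 2*s/(3*(158 + s)))
1/(A(-103) + (-2450 - 13963)*(10001 - 37159)) = 1/((2/3)*(-103)/(158 - 103) + (-2450 - 13963)*(10001 - 37159)) = 1/((2/3)*(-103)/55 - 16413*(-27158)) = 1/((2/3)*(-103)*(1/55) + 445744254) = 1/(-206/165 + 445744254) = 1/(73547801704/165) = 165/73547801704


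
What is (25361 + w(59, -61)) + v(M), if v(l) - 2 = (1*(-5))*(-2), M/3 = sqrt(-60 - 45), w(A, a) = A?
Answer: 25432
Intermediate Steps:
M = 3*I*sqrt(105) (M = 3*sqrt(-60 - 45) = 3*sqrt(-105) = 3*(I*sqrt(105)) = 3*I*sqrt(105) ≈ 30.741*I)
v(l) = 12 (v(l) = 2 + (1*(-5))*(-2) = 2 - 5*(-2) = 2 + 10 = 12)
(25361 + w(59, -61)) + v(M) = (25361 + 59) + 12 = 25420 + 12 = 25432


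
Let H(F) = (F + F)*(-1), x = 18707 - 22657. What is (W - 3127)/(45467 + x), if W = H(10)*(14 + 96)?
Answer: -761/5931 ≈ -0.12831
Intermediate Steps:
x = -3950
H(F) = -2*F (H(F) = (2*F)*(-1) = -2*F)
W = -2200 (W = (-2*10)*(14 + 96) = -20*110 = -2200)
(W - 3127)/(45467 + x) = (-2200 - 3127)/(45467 - 3950) = -5327/41517 = -5327*1/41517 = -761/5931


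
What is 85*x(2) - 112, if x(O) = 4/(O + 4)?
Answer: -166/3 ≈ -55.333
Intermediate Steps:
x(O) = 4/(4 + O)
85*x(2) - 112 = 85*(4/(4 + 2)) - 112 = 85*(4/6) - 112 = 85*(4*(⅙)) - 112 = 85*(⅔) - 112 = 170/3 - 112 = -166/3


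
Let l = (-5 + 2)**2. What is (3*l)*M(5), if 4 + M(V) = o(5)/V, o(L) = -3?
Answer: -621/5 ≈ -124.20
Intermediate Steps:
l = 9 (l = (-3)**2 = 9)
M(V) = -4 - 3/V
(3*l)*M(5) = (3*9)*(-4 - 3/5) = 27*(-4 - 3*1/5) = 27*(-4 - 3/5) = 27*(-23/5) = -621/5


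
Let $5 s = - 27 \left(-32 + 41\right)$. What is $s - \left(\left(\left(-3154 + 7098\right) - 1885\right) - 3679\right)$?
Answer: $\frac{7857}{5} \approx 1571.4$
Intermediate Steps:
$s = - \frac{243}{5}$ ($s = \frac{\left(-27\right) \left(-32 + 41\right)}{5} = \frac{\left(-27\right) 9}{5} = \frac{1}{5} \left(-243\right) = - \frac{243}{5} \approx -48.6$)
$s - \left(\left(\left(-3154 + 7098\right) - 1885\right) - 3679\right) = - \frac{243}{5} - \left(\left(\left(-3154 + 7098\right) - 1885\right) - 3679\right) = - \frac{243}{5} - \left(\left(3944 - 1885\right) - 3679\right) = - \frac{243}{5} - \left(2059 - 3679\right) = - \frac{243}{5} - -1620 = - \frac{243}{5} + 1620 = \frac{7857}{5}$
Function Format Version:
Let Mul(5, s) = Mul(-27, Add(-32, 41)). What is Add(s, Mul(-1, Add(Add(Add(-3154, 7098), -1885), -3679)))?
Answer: Rational(7857, 5) ≈ 1571.4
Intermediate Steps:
s = Rational(-243, 5) (s = Mul(Rational(1, 5), Mul(-27, Add(-32, 41))) = Mul(Rational(1, 5), Mul(-27, 9)) = Mul(Rational(1, 5), -243) = Rational(-243, 5) ≈ -48.600)
Add(s, Mul(-1, Add(Add(Add(-3154, 7098), -1885), -3679))) = Add(Rational(-243, 5), Mul(-1, Add(Add(Add(-3154, 7098), -1885), -3679))) = Add(Rational(-243, 5), Mul(-1, Add(Add(3944, -1885), -3679))) = Add(Rational(-243, 5), Mul(-1, Add(2059, -3679))) = Add(Rational(-243, 5), Mul(-1, -1620)) = Add(Rational(-243, 5), 1620) = Rational(7857, 5)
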